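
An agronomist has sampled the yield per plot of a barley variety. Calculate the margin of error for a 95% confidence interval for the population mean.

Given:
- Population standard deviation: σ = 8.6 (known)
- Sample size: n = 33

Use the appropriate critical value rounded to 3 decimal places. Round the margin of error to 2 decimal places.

The population standard deviation σ is known, so use the z-interval margin of error formula.

For 95% confidence, z* = 1.96 (from standard normal table)

Margin of error formula for z-interval: E = z* × σ/√n

E = 1.96 × 8.6/√33
  = 1.96 × 1.497068
  = 2.9343

Rounded to 2 decimal places:

2.93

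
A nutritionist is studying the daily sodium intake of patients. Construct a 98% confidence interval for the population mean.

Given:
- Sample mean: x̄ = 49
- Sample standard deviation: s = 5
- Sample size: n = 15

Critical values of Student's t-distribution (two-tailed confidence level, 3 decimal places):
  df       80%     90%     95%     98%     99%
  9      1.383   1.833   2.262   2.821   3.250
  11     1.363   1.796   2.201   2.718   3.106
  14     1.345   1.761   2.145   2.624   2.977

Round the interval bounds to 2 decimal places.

The population standard deviation σ is unknown (only the sample standard deviation s is given), so use a t-interval with df = n - 1 = 15 - 1 = 14.

For 98% confidence with df = 14, t* = 2.624 (from t-table)

Standard error: SE = s/√n = 5/√15 = 1.290994

Margin of error: E = t* × SE = 2.624 × 1.290994 = 3.3876

T-interval: x̄ ± E = 49 ± 3.3876 = (45.6124, 52.3876)

Rounded to 2 decimal places:

(45.61, 52.39)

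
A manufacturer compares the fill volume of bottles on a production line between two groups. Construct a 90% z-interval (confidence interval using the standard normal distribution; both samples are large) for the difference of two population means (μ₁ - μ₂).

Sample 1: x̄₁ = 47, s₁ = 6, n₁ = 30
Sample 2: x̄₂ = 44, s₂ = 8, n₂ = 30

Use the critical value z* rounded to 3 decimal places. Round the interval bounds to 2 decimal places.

Both samples are large (n₁ = 30 ≥ 30, n₂ = 30 ≥ 30), so a z-interval for the difference of means applies.

Point estimate: x̄₁ - x̄₂ = 47 - 44 = 3

Standard error: SE = √(s₁²/n₁ + s₂²/n₂)
= √(6²/30 + 8²/30)
= √(1.200000 + 2.133333)
= 1.825742

For 90% confidence, z* = 1.645 (from standard normal table)
Margin of error: E = z* × SE = 1.645 × 1.825742 = 3.0033

Z-interval: (x̄₁ - x̄₂) ± E = 3 ± 3.0033 = (-0.0033, 6.0033)

Rounded to 2 decimal places:

(-0.00, 6.00)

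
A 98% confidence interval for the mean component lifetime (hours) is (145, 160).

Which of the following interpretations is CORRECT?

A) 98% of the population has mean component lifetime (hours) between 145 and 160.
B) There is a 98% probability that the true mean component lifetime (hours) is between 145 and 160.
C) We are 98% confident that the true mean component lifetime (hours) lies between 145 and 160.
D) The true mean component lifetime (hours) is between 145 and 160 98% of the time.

A confidence interval represents our confidence in the procedure, not a probability statement about the parameter.

Key concept: If we repeated this sampling process many times and computed a 98% CI each time, about 98% of those intervals would contain the true population parameter.

For this specific interval (145, 160):
- Midpoint (point estimate): 152.5
- Margin of error: 7.5

The correct interpretation is the one stating confidence that the true parameter lies in the interval — option C.

C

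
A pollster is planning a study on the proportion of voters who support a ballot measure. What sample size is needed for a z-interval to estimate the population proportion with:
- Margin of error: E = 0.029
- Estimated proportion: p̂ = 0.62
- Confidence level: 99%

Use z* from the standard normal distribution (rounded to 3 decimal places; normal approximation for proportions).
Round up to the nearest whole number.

Using z* for proportion z-interval (normal approximation).

For 99% confidence, z* = 2.576 (from standard normal table)

Sample size formula for proportion z-interval: n = z*²p̂(1-p̂)/E²

n = 2.576² × 0.62 × 0.38 / 0.029²
  = 6.635776 × 0.2356 / 0.000841
  = 1858.9641

Round up to the nearest whole number: n = 1859

1859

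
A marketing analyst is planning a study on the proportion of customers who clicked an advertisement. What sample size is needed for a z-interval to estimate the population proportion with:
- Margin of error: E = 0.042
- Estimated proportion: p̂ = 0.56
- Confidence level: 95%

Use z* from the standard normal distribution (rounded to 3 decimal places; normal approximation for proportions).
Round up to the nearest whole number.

Using z* for proportion z-interval (normal approximation).

For 95% confidence, z* = 1.96 (from standard normal table)

Sample size formula for proportion z-interval: n = z*²p̂(1-p̂)/E²

n = 1.96² × 0.56 × 0.44 / 0.042²
  = 3.8416 × 0.2464 / 0.001764
  = 536.6044

Round up to the nearest whole number: n = 537

537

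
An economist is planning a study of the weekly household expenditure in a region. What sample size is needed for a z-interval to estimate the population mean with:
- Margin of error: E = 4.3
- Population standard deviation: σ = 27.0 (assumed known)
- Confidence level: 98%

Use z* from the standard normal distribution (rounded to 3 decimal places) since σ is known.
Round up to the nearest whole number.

Using z* since population σ is known (z-interval formula).

For 98% confidence, z* = 2.326 (from standard normal table)

Sample size formula for z-interval: n = (z*σ/E)²

n = (2.326 × 27.0 / 4.3)²
  = (14.605116)²
  = 213.3094

Round up to the nearest whole number: n = 214

214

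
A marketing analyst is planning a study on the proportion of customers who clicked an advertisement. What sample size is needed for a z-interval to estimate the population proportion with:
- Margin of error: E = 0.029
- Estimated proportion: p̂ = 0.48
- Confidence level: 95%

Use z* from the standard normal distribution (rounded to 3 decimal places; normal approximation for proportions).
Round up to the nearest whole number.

Using z* for proportion z-interval (normal approximation).

For 95% confidence, z* = 1.96 (from standard normal table)

Sample size formula for proportion z-interval: n = z*²p̂(1-p̂)/E²

n = 1.96² × 0.48 × 0.52 / 0.029²
  = 3.8416 × 0.2496 / 0.000841
  = 1140.1467

Round up to the nearest whole number: n = 1141

1141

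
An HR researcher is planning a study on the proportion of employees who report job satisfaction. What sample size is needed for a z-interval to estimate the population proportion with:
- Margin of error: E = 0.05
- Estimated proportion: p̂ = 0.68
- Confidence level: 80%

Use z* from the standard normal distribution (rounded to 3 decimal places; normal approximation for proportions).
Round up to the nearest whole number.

Using z* for proportion z-interval (normal approximation).

For 80% confidence, z* = 1.282 (from standard normal table)

Sample size formula for proportion z-interval: n = z*²p̂(1-p̂)/E²

n = 1.282² × 0.68 × 0.32 / 0.05²
  = 1.643524 × 0.2176 / 0.0025
  = 143.0523

Round up to the nearest whole number: n = 144

144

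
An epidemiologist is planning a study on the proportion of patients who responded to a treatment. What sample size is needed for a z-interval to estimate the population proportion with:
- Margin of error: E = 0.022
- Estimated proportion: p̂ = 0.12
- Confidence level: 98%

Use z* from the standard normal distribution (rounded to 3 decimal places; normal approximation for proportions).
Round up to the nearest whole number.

Using z* for proportion z-interval (normal approximation).

For 98% confidence, z* = 2.326 (from standard normal table)

Sample size formula for proportion z-interval: n = z*²p̂(1-p̂)/E²

n = 2.326² × 0.12 × 0.88 / 0.022²
  = 5.410276 × 0.1056 / 0.000484
  = 1180.4239

Round up to the nearest whole number: n = 1181

1181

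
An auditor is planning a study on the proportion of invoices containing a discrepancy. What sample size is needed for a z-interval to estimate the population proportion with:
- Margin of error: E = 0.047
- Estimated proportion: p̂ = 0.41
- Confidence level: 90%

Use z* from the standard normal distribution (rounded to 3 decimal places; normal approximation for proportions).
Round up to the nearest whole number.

Using z* for proportion z-interval (normal approximation).

For 90% confidence, z* = 1.645 (from standard normal table)

Sample size formula for proportion z-interval: n = z*²p̂(1-p̂)/E²

n = 1.645² × 0.41 × 0.59 / 0.047²
  = 2.706025 × 0.2419 / 0.002209
  = 296.3275

Round up to the nearest whole number: n = 297

297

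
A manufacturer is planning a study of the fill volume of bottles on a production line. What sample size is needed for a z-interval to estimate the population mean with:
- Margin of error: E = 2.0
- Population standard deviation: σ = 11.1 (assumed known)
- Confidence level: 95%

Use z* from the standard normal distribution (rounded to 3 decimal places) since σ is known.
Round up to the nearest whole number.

Using z* since population σ is known (z-interval formula).

For 95% confidence, z* = 1.96 (from standard normal table)

Sample size formula for z-interval: n = (z*σ/E)²

n = (1.96 × 11.1 / 2.0)²
  = (10.878000)²
  = 118.3309

Round up to the nearest whole number: n = 119

119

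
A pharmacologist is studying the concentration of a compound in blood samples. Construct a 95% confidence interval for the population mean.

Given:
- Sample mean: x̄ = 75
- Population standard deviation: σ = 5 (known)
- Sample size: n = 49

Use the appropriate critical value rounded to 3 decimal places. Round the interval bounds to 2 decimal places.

The population standard deviation σ is known, so use a z-interval (standard normal critical value).

For 95% confidence, z* = 1.96 (from standard normal table)

Standard error: SE = σ/√n = 5/√49 = 0.714286

Margin of error: E = z* × SE = 1.96 × 0.714286 = 1.4000

Z-interval: x̄ ± E = 75 ± 1.4000 = (73.6000, 76.4000)

Rounded to 2 decimal places:

(73.60, 76.40)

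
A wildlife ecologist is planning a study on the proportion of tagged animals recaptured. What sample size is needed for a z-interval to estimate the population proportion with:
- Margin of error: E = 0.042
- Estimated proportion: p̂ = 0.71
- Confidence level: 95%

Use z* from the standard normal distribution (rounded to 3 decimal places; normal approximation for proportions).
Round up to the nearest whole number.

Using z* for proportion z-interval (normal approximation).

For 95% confidence, z* = 1.96 (from standard normal table)

Sample size formula for proportion z-interval: n = z*²p̂(1-p̂)/E²

n = 1.96² × 0.71 × 0.29 / 0.042²
  = 3.8416 × 0.2059 / 0.001764
  = 448.4044

Round up to the nearest whole number: n = 449

449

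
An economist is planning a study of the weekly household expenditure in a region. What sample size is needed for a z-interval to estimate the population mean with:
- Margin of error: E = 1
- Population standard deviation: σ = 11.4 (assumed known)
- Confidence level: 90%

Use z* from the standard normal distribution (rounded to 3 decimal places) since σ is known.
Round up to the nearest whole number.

Using z* since population σ is known (z-interval formula).

For 90% confidence, z* = 1.645 (from standard normal table)

Sample size formula for z-interval: n = (z*σ/E)²

n = (1.645 × 11.4 / 1)²
  = (18.753000)²
  = 351.6750

Round up to the nearest whole number: n = 352

352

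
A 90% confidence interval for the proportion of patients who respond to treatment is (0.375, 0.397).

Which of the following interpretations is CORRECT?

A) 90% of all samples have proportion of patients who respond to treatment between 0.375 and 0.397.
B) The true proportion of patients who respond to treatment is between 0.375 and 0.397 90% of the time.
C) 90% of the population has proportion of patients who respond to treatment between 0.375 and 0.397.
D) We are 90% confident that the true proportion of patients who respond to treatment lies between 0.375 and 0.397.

A confidence interval represents our confidence in the procedure, not a probability statement about the parameter.

Key concept: If we repeated this sampling process many times and computed a 90% CI each time, about 90% of those intervals would contain the true population parameter.

For this specific interval (0.375, 0.397):
- Midpoint (point estimate): 0.386
- Margin of error: 0.011

The correct interpretation is the one stating confidence that the true parameter lies in the interval — option D.

D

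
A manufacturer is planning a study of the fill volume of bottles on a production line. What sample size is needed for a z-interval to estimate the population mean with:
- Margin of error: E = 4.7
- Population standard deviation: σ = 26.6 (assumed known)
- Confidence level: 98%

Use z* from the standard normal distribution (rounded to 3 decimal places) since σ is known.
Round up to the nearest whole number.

Using z* since population σ is known (z-interval formula).

For 98% confidence, z* = 2.326 (from standard normal table)

Sample size formula for z-interval: n = (z*σ/E)²

n = (2.326 × 26.6 / 4.7)²
  = (13.164170)²
  = 173.2954

Round up to the nearest whole number: n = 174

174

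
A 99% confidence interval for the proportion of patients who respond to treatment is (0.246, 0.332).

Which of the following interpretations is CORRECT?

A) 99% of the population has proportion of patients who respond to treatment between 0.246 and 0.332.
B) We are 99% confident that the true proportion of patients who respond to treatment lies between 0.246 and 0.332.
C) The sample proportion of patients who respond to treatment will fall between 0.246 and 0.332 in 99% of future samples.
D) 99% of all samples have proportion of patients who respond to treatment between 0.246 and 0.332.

A confidence interval represents our confidence in the procedure, not a probability statement about the parameter.

Key concept: If we repeated this sampling process many times and computed a 99% CI each time, about 99% of those intervals would contain the true population parameter.

For this specific interval (0.246, 0.332):
- Midpoint (point estimate): 0.289
- Margin of error: 0.043

The correct interpretation is the one stating confidence that the true parameter lies in the interval — option B.

B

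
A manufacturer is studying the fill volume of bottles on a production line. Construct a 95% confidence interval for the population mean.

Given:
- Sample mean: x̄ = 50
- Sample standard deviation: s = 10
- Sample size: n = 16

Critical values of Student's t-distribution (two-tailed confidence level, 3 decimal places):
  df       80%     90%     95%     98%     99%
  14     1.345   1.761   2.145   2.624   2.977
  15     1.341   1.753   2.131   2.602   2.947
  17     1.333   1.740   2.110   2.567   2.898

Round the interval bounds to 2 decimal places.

The population standard deviation σ is unknown (only the sample standard deviation s is given), so use a t-interval with df = n - 1 = 16 - 1 = 15.

For 95% confidence with df = 15, t* = 2.131 (from t-table)

Standard error: SE = s/√n = 10/√16 = 2.500000

Margin of error: E = t* × SE = 2.131 × 2.500000 = 5.3275

T-interval: x̄ ± E = 50 ± 5.3275 = (44.6725, 55.3275)

Rounded to 2 decimal places:

(44.67, 55.33)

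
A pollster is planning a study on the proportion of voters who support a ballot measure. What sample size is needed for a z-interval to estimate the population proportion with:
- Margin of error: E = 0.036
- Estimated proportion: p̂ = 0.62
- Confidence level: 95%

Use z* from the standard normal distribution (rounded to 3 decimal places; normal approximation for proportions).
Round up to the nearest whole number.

Using z* for proportion z-interval (normal approximation).

For 95% confidence, z* = 1.96 (from standard normal table)

Sample size formula for proportion z-interval: n = z*²p̂(1-p̂)/E²

n = 1.96² × 0.62 × 0.38 / 0.036²
  = 3.8416 × 0.2356 / 0.001296
  = 698.3649

Round up to the nearest whole number: n = 699

699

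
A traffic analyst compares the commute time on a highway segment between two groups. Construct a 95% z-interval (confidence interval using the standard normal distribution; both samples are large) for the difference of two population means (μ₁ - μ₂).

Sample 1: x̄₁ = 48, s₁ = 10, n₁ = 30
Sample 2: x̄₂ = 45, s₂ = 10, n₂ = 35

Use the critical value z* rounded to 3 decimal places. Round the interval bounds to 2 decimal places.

Both samples are large (n₁ = 30 ≥ 30, n₂ = 35 ≥ 30), so a z-interval for the difference of means applies.

Point estimate: x̄₁ - x̄₂ = 48 - 45 = 3

Standard error: SE = √(s₁²/n₁ + s₂²/n₂)
= √(10²/30 + 10²/35)
= √(3.333333 + 2.857143)
= 2.488067

For 95% confidence, z* = 1.96 (from standard normal table)
Margin of error: E = z* × SE = 1.96 × 2.488067 = 4.8766

Z-interval: (x̄₁ - x̄₂) ± E = 3 ± 4.8766 = (-1.8766, 7.8766)

Rounded to 2 decimal places:

(-1.88, 7.88)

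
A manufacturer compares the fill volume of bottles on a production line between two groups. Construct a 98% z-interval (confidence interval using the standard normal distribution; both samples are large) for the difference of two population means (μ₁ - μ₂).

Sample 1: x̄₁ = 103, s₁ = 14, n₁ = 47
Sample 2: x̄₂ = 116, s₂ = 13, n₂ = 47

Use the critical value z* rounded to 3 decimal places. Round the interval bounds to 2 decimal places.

Both samples are large (n₁ = 47 ≥ 30, n₂ = 47 ≥ 30), so a z-interval for the difference of means applies.

Point estimate: x̄₁ - x̄₂ = 103 - 116 = -13

Standard error: SE = √(s₁²/n₁ + s₂²/n₂)
= √(14²/47 + 13²/47)
= √(4.170213 + 3.595745)
= 2.786747

For 98% confidence, z* = 2.326 (from standard normal table)
Margin of error: E = z* × SE = 2.326 × 2.786747 = 6.4820

Z-interval: (x̄₁ - x̄₂) ± E = -13 ± 6.4820 = (-19.4820, -6.5180)

Rounded to 2 decimal places:

(-19.48, -6.52)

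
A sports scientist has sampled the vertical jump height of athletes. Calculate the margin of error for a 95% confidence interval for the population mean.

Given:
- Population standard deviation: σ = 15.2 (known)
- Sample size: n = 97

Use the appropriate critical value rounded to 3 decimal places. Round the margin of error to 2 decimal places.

The population standard deviation σ is known, so use the z-interval margin of error formula.

For 95% confidence, z* = 1.96 (from standard normal table)

Margin of error formula for z-interval: E = z* × σ/√n

E = 1.96 × 15.2/√97
  = 1.96 × 1.543326
  = 3.0249

Rounded to 2 decimal places:

3.02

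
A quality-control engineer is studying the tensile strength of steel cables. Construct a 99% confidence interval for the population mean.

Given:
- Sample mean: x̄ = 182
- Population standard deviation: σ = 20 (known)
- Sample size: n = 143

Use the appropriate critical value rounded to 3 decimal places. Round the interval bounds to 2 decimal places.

The population standard deviation σ is known, so use a z-interval (standard normal critical value).

For 99% confidence, z* = 2.576 (from standard normal table)

Standard error: SE = σ/√n = 20/√143 = 1.672484

Margin of error: E = z* × SE = 2.576 × 1.672484 = 4.3083

Z-interval: x̄ ± E = 182 ± 4.3083 = (177.6917, 186.3083)

Rounded to 2 decimal places:

(177.69, 186.31)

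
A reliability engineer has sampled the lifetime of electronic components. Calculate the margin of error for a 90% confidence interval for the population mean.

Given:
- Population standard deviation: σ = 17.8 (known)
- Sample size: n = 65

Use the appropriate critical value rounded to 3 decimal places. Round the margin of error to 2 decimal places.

The population standard deviation σ is known, so use the z-interval margin of error formula.

For 90% confidence, z* = 1.645 (from standard normal table)

Margin of error formula for z-interval: E = z* × σ/√n

E = 1.645 × 17.8/√65
  = 1.645 × 2.207818
  = 3.6319

Rounded to 2 decimal places:

3.63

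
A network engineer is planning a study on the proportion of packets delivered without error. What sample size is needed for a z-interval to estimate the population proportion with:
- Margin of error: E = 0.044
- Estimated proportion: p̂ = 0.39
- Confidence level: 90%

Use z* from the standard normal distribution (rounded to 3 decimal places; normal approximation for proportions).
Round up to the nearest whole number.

Using z* for proportion z-interval (normal approximation).

For 90% confidence, z* = 1.645 (from standard normal table)

Sample size formula for proportion z-interval: n = z*²p̂(1-p̂)/E²

n = 1.645² × 0.39 × 0.61 / 0.044²
  = 2.706025 × 0.2379 / 0.001936
  = 332.5224

Round up to the nearest whole number: n = 333

333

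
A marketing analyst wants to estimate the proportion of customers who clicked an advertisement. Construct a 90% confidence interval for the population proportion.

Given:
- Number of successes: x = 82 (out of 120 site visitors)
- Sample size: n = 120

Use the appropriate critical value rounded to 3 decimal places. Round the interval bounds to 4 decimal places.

Sample proportion: p̂ = 82/120 = 0.683333

Check conditions for normal approximation:
  np̂ = 82 ≥ 10 ✓
  n(1-p̂) = 38 ≥ 10 ✓

The sample is large enough, so use a z-interval (normal approximation) for the proportion.

For 90% confidence, z* = 1.645 (from standard normal table)

Standard error: SE = √(p̂(1-p̂)/n) = √(0.683333×0.316667/120) = 0.04246458

Margin of error: E = z* × SE = 1.645 × 0.04246458 = 0.069854

Z-interval: p̂ ± E = 0.683333 ± 0.069854 = (0.613479, 0.753188)

Rounded to 4 decimal places:

(0.6135, 0.7532)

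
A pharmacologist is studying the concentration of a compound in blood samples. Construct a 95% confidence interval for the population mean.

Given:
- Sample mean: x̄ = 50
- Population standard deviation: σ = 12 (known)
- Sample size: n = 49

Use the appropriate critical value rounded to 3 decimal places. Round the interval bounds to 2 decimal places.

The population standard deviation σ is known, so use a z-interval (standard normal critical value).

For 95% confidence, z* = 1.96 (from standard normal table)

Standard error: SE = σ/√n = 12/√49 = 1.714286

Margin of error: E = z* × SE = 1.96 × 1.714286 = 3.3600

Z-interval: x̄ ± E = 50 ± 3.3600 = (46.6400, 53.3600)

Rounded to 2 decimal places:

(46.64, 53.36)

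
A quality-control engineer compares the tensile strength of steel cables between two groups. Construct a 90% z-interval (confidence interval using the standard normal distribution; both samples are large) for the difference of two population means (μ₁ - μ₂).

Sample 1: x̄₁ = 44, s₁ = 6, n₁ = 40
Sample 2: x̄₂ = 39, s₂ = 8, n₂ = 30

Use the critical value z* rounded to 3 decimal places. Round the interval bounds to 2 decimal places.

Both samples are large (n₁ = 40 ≥ 30, n₂ = 30 ≥ 30), so a z-interval for the difference of means applies.

Point estimate: x̄₁ - x̄₂ = 44 - 39 = 5

Standard error: SE = √(s₁²/n₁ + s₂²/n₂)
= √(6²/40 + 8²/30)
= √(0.9000000 + 2.1333333)
= 1.7416467

For 90% confidence, z* = 1.645 (from standard normal table)
Margin of error: E = z* × SE = 1.645 × 1.7416467 = 2.86501

Z-interval: (x̄₁ - x̄₂) ± E = 5 ± 2.86501 = (2.13499, 7.86501)

Rounded to 2 decimal places:

(2.13, 7.87)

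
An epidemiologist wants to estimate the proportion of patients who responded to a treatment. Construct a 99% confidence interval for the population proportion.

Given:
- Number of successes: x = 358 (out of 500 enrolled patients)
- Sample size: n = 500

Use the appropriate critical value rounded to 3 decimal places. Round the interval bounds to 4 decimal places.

Sample proportion: p̂ = 358/500 = 0.716000

Check conditions for normal approximation:
  np̂ = 358 ≥ 10 ✓
  n(1-p̂) = 142 ≥ 10 ✓

The sample is large enough, so use a z-interval (normal approximation) for the proportion.

For 99% confidence, z* = 2.576 (from standard normal table)

Standard error: SE = √(p̂(1-p̂)/n) = √(0.716000×0.284000/500) = 0.02016651

Margin of error: E = z* × SE = 2.576 × 0.02016651 = 0.051949

Z-interval: p̂ ± E = 0.716000 ± 0.051949 = (0.664051, 0.767949)

Rounded to 4 decimal places:

(0.6641, 0.7679)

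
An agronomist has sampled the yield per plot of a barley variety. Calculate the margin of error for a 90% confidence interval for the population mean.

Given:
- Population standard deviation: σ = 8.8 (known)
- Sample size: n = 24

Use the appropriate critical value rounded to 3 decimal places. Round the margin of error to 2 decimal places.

The population standard deviation σ is known, so use the z-interval margin of error formula.

For 90% confidence, z* = 1.645 (from standard normal table)

Margin of error formula for z-interval: E = z* × σ/√n

E = 1.645 × 8.8/√24
  = 1.645 × 1.796292
  = 2.9549

Rounded to 2 decimal places:

2.95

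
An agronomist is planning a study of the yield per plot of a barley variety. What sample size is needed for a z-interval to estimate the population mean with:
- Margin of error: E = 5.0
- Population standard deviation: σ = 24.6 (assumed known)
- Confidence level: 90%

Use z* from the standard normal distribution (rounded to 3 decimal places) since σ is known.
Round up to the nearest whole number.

Using z* since population σ is known (z-interval formula).

For 90% confidence, z* = 1.645 (from standard normal table)

Sample size formula for z-interval: n = (z*σ/E)²

n = (1.645 × 24.6 / 5.0)²
  = (8.093400)²
  = 65.5031

Round up to the nearest whole number: n = 66

66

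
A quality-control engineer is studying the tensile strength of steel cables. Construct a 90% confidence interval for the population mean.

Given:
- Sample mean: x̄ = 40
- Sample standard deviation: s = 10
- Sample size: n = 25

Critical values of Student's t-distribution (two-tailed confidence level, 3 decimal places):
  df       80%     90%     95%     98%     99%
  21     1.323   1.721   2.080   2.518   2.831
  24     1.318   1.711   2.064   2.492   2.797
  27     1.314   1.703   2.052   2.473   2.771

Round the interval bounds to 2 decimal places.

The population standard deviation σ is unknown (only the sample standard deviation s is given), so use a t-interval with df = n - 1 = 25 - 1 = 24.

For 90% confidence with df = 24, t* = 1.711 (from t-table)

Standard error: SE = s/√n = 10/√25 = 2.000000

Margin of error: E = t* × SE = 1.711 × 2.000000 = 3.4220

T-interval: x̄ ± E = 40 ± 3.4220 = (36.5780, 43.4220)

Rounded to 2 decimal places:

(36.58, 43.42)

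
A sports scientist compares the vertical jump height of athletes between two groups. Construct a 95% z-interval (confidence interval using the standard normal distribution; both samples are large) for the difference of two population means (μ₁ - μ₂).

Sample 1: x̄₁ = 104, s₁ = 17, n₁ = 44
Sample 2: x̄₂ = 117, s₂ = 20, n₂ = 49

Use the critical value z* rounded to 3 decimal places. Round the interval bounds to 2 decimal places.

Both samples are large (n₁ = 44 ≥ 30, n₂ = 49 ≥ 30), so a z-interval for the difference of means applies.

Point estimate: x̄₁ - x̄₂ = 104 - 117 = -13

Standard error: SE = √(s₁²/n₁ + s₂²/n₂)
= √(17²/44 + 20²/49)
= √(6.568182 + 8.163265)
= 3.838157

For 95% confidence, z* = 1.96 (from standard normal table)
Margin of error: E = z* × SE = 1.96 × 3.838157 = 7.5228

Z-interval: (x̄₁ - x̄₂) ± E = -13 ± 7.5228 = (-20.5228, -5.4772)

Rounded to 2 decimal places:

(-20.52, -5.48)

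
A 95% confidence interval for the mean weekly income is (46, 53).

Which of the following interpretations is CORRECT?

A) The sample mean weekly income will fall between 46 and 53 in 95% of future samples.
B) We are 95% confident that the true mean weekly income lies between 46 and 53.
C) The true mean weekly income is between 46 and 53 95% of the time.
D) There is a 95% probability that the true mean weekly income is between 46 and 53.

A confidence interval represents our confidence in the procedure, not a probability statement about the parameter.

Key concept: If we repeated this sampling process many times and computed a 95% CI each time, about 95% of those intervals would contain the true population parameter.

For this specific interval (46, 53):
- Midpoint (point estimate): 49.5
- Margin of error: 3.5

The correct interpretation is the one stating confidence that the true parameter lies in the interval — option B.

B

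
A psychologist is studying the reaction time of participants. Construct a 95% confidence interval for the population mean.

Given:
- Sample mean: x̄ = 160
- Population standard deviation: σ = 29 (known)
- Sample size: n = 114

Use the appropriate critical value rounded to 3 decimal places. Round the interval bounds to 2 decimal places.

The population standard deviation σ is known, so use a z-interval (standard normal critical value).

For 95% confidence, z* = 1.96 (from standard normal table)

Standard error: SE = σ/√n = 29/√114 = 2.716099

Margin of error: E = z* × SE = 1.96 × 2.716099 = 5.3236

Z-interval: x̄ ± E = 160 ± 5.3236 = (154.6764, 165.3236)

Rounded to 2 decimal places:

(154.68, 165.32)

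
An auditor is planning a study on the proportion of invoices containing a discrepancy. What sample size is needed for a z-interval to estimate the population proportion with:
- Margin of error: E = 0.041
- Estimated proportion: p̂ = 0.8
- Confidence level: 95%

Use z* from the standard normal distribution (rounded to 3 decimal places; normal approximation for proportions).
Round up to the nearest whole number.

Using z* for proportion z-interval (normal approximation).

For 95% confidence, z* = 1.96 (from standard normal table)

Sample size formula for proportion z-interval: n = z*²p̂(1-p̂)/E²

n = 1.96² × 0.8 × 0.2 / 0.041²
  = 3.8416 × 0.16 / 0.001681
  = 365.6490

Round up to the nearest whole number: n = 366

366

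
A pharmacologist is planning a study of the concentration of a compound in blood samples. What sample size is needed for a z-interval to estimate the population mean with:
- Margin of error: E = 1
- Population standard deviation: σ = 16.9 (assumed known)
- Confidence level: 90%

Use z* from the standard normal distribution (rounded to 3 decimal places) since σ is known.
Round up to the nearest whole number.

Using z* since population σ is known (z-interval formula).

For 90% confidence, z* = 1.645 (from standard normal table)

Sample size formula for z-interval: n = (z*σ/E)²

n = (1.645 × 16.9 / 1)²
  = (27.800500)²
  = 772.8678

Round up to the nearest whole number: n = 773

773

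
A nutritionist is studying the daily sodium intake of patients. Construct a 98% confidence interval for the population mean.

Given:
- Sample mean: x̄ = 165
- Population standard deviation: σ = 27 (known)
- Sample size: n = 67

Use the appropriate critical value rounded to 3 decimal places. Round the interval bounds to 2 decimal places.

The population standard deviation σ is known, so use a z-interval (standard normal critical value).

For 98% confidence, z* = 2.326 (from standard normal table)

Standard error: SE = σ/√n = 27/√67 = 3.298575

Margin of error: E = z* × SE = 2.326 × 3.298575 = 7.6725

Z-interval: x̄ ± E = 165 ± 7.6725 = (157.3275, 172.6725)

Rounded to 2 decimal places:

(157.33, 172.67)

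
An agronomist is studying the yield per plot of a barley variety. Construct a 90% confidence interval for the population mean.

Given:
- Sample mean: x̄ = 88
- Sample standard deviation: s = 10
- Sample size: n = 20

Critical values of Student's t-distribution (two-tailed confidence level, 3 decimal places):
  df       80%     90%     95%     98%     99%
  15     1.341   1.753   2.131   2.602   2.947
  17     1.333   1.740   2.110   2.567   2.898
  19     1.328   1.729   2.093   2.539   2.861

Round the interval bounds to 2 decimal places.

The population standard deviation σ is unknown (only the sample standard deviation s is given), so use a t-interval with df = n - 1 = 20 - 1 = 19.

For 90% confidence with df = 19, t* = 1.729 (from t-table)

Standard error: SE = s/√n = 10/√20 = 2.236068

Margin of error: E = t* × SE = 1.729 × 2.236068 = 3.8662

T-interval: x̄ ± E = 88 ± 3.8662 = (84.1338, 91.8662)

Rounded to 2 decimal places:

(84.13, 91.87)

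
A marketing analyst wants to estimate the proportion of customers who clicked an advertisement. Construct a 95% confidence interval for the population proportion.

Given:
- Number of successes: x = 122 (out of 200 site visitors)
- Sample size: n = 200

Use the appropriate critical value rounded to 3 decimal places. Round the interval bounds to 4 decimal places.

Sample proportion: p̂ = 122/200 = 0.610000

Check conditions for normal approximation:
  np̂ = 122 ≥ 10 ✓
  n(1-p̂) = 78 ≥ 10 ✓

The sample is large enough, so use a z-interval (normal approximation) for the proportion.

For 95% confidence, z* = 1.96 (from standard normal table)

Standard error: SE = √(p̂(1-p̂)/n) = √(0.610000×0.390000/200) = 0.03448913

Margin of error: E = z* × SE = 1.96 × 0.03448913 = 0.067599

Z-interval: p̂ ± E = 0.610000 ± 0.067599 = (0.542401, 0.677599)

Rounded to 4 decimal places:

(0.5424, 0.6776)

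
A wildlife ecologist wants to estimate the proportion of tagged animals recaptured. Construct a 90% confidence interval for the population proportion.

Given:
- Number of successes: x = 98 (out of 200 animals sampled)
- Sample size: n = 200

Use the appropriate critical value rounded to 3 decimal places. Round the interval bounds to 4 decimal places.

Sample proportion: p̂ = 98/200 = 0.490000

Check conditions for normal approximation:
  np̂ = 98 ≥ 10 ✓
  n(1-p̂) = 102 ≥ 10 ✓

The sample is large enough, so use a z-interval (normal approximation) for the proportion.

For 90% confidence, z* = 1.645 (from standard normal table)

Standard error: SE = √(p̂(1-p̂)/n) = √(0.490000×0.510000/200) = 0.03534827

Margin of error: E = z* × SE = 1.645 × 0.03534827 = 0.058148

Z-interval: p̂ ± E = 0.490000 ± 0.058148 = (0.431852, 0.548148)

Rounded to 4 decimal places:

(0.4319, 0.5481)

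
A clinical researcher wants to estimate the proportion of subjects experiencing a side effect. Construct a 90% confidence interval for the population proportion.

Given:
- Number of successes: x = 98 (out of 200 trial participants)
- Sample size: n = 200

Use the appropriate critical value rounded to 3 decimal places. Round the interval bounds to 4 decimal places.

Sample proportion: p̂ = 98/200 = 0.490000

Check conditions for normal approximation:
  np̂ = 98 ≥ 10 ✓
  n(1-p̂) = 102 ≥ 10 ✓

The sample is large enough, so use a z-interval (normal approximation) for the proportion.

For 90% confidence, z* = 1.645 (from standard normal table)

Standard error: SE = √(p̂(1-p̂)/n) = √(0.490000×0.510000/200) = 0.03534827

Margin of error: E = z* × SE = 1.645 × 0.03534827 = 0.058148

Z-interval: p̂ ± E = 0.490000 ± 0.058148 = (0.431852, 0.548148)

Rounded to 4 decimal places:

(0.4319, 0.5481)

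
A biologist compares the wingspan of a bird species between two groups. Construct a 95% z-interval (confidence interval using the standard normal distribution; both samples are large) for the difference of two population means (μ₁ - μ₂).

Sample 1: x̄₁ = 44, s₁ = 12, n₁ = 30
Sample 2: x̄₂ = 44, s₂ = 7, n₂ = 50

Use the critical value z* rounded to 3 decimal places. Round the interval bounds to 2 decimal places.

Both samples are large (n₁ = 30 ≥ 30, n₂ = 50 ≥ 30), so a z-interval for the difference of means applies.

Point estimate: x̄₁ - x̄₂ = 44 - 44 = 0

Standard error: SE = √(s₁²/n₁ + s₂²/n₂)
= √(12²/30 + 7²/50)
= √(4.800000 + 0.980000)
= 2.404163

For 95% confidence, z* = 1.96 (from standard normal table)
Margin of error: E = z* × SE = 1.96 × 2.404163 = 4.7122

Z-interval: (x̄₁ - x̄₂) ± E = 0 ± 4.7122 = (-4.7122, 4.7122)

Rounded to 2 decimal places:

(-4.71, 4.71)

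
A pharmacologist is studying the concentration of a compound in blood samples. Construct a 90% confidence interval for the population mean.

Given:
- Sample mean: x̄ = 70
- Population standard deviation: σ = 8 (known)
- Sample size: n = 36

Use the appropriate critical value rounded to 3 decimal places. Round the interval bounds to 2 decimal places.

The population standard deviation σ is known, so use a z-interval (standard normal critical value).

For 90% confidence, z* = 1.645 (from standard normal table)

Standard error: SE = σ/√n = 8/√36 = 1.333333

Margin of error: E = z* × SE = 1.645 × 1.333333 = 2.1933

Z-interval: x̄ ± E = 70 ± 2.1933 = (67.8067, 72.1933)

Rounded to 2 decimal places:

(67.81, 72.19)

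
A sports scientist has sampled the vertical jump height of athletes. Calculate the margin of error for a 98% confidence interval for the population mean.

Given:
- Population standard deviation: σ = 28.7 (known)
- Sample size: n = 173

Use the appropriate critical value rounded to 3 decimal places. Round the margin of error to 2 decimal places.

The population standard deviation σ is known, so use the z-interval margin of error formula.

For 98% confidence, z* = 2.326 (from standard normal table)

Margin of error formula for z-interval: E = z* × σ/√n

E = 2.326 × 28.7/√173
  = 2.326 × 2.182021
  = 5.0754

Rounded to 2 decimal places:

5.08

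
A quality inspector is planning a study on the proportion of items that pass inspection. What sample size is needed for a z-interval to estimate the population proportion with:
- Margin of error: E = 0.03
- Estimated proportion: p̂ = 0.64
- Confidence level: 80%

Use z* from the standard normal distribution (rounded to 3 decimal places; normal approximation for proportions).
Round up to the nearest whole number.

Using z* for proportion z-interval (normal approximation).

For 80% confidence, z* = 1.282 (from standard normal table)

Sample size formula for proportion z-interval: n = z*²p̂(1-p̂)/E²

n = 1.282² × 0.64 × 0.36 / 0.03²
  = 1.643524 × 0.2304 / 0.0009
  = 420.7421

Round up to the nearest whole number: n = 421

421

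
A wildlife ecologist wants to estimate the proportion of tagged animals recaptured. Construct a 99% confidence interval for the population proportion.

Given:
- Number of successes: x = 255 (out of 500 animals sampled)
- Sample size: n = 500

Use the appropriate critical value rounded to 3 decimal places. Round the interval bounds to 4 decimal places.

Sample proportion: p̂ = 255/500 = 0.510000

Check conditions for normal approximation:
  np̂ = 255 ≥ 10 ✓
  n(1-p̂) = 245 ≥ 10 ✓

The sample is large enough, so use a z-interval (normal approximation) for the proportion.

For 99% confidence, z* = 2.576 (from standard normal table)

Standard error: SE = √(p̂(1-p̂)/n) = √(0.510000×0.490000/500) = 0.02235621

Margin of error: E = z* × SE = 2.576 × 0.02235621 = 0.057590

Z-interval: p̂ ± E = 0.510000 ± 0.057590 = (0.452410, 0.567590)

Rounded to 4 decimal places:

(0.4524, 0.5676)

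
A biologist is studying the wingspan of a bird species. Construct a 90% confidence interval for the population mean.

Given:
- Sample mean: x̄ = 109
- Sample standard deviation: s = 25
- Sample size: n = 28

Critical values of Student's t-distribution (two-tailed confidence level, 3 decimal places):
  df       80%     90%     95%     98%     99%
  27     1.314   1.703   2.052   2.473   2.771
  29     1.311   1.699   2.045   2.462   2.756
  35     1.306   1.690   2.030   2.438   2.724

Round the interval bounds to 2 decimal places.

The population standard deviation σ is unknown (only the sample standard deviation s is given), so use a t-interval with df = n - 1 = 28 - 1 = 27.

For 90% confidence with df = 27, t* = 1.703 (from t-table)

Standard error: SE = s/√n = 25/√28 = 4.724556

Margin of error: E = t* × SE = 1.703 × 4.724556 = 8.0459

T-interval: x̄ ± E = 109 ± 8.0459 = (100.9541, 117.0459)

Rounded to 2 decimal places:

(100.95, 117.05)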